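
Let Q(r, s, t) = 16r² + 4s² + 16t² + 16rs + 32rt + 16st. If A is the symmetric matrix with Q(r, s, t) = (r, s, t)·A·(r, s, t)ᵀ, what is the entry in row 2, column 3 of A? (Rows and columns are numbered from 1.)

The coefficient of s·t in Q is 16. For a symmetric A this equals A[2,3] + A[3,2] = 2·A[2,3].
So A[2,3] = 16/2 = 8.

8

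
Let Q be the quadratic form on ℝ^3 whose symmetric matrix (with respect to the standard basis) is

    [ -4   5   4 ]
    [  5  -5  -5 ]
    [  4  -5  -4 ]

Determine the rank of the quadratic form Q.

Symmetric row and column elimination reduces A to a congruent diagonal form with pivots -4, 5/4, 0.
That gives 1 positive, 1 negative, 1 zero pivots.
The rank is the number of nonzero pivots: 2.

2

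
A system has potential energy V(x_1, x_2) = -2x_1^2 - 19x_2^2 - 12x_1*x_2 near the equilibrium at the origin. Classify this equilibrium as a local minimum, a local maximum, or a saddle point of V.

The Hessian at the origin is H = [[-4, -12], [-12, -38]].
det H = -4·-38 − (-12)² = 8 > 0 and H[1,1] = -4 < 0, so H is negative definite.
Therefore the origin is a local maximum.

local maximum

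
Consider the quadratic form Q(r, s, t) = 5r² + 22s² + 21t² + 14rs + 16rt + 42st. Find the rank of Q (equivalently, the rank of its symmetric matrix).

Write A = [[5, 7, 8], [7, 22, 21], [8, 21, 21]].
An LDLᵀ factorisation of A has diagonal entries 5, 61/5, 20/61.
So there are 3 positive pivots.
The rank is the number of nonzero pivots: 3.

3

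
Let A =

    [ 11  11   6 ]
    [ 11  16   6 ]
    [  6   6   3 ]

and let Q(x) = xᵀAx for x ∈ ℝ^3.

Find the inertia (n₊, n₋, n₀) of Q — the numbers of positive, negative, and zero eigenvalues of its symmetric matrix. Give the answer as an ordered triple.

(2, 1, 0)

Congruent diagonalization of A (simultaneous row and column reduction) yields pivots 11, 5, -3/11.
That gives 2 positive, 1 negative pivots.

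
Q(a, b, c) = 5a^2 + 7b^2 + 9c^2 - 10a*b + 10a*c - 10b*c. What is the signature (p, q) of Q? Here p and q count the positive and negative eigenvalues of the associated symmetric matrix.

(3, 0)

The associated matrix is A = [[5, -5, 5], [-5, 7, -5], [5, -5, 9]].
Row-reducing A symmetrically gives the diagonal entries 5, 2, 4.
That gives 3 positive pivots.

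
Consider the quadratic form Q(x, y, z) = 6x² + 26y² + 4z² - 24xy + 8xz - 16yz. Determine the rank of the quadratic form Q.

The associated matrix is A = [[6, -12, 4], [-12, 26, -8], [4, -8, 4]].
Symmetric row and column elimination reduces A to a congruent diagonal form with pivots 6, 2, 4/3.
That gives 3 positive pivots.
The rank is the number of nonzero pivots: 3.

3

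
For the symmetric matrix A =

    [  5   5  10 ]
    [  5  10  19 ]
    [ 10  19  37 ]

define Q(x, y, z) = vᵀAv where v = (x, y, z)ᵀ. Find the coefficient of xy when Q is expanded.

The coefficient of xy is A[1,2] + A[2,1] = 2·5 = 10.

10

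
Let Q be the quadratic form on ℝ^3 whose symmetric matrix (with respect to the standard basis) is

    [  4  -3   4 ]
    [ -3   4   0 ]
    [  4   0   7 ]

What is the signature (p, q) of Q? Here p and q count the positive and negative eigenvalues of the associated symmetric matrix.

Symmetric row and column elimination reduces A to a congruent diagonal form with pivots 4, 7/4, -15/7.
That gives 2 positive, 1 negative pivots.

(2, 1)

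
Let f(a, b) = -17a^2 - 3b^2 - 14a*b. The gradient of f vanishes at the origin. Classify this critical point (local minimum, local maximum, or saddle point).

The Hessian at the origin is H = [[-34, -14], [-14, -6]].
det H = -34·-6 − (-14)² = 8 > 0 and H[1,1] = -34 < 0, so H is negative definite.
Therefore the origin is a local maximum.

local maximum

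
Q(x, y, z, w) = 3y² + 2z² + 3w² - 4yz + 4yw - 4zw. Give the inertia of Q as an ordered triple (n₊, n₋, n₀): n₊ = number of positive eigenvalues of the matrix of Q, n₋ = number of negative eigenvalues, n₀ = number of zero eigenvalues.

(3, 0, 1)

The associated matrix is A = [[0, 0, 0, 0], [0, 3, -2, 2], [0, -2, 2, -2], [0, 2, -2, 3]].
Symmetric row and column elimination reduces A to a congruent diagonal form with pivots 0, 3, 2/3, 1.
So there are 3 positive, 1 zero pivots.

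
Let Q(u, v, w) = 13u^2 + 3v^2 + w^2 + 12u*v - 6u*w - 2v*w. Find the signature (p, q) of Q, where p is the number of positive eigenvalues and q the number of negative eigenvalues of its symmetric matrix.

(2, 1)

The associated matrix is A = [[13, 6, -3], [6, 3, -1], [-3, -1, 1]].
Symmetric row and column elimination reduces A to a congruent diagonal form with pivots 13, 3/13, -1/3.
That gives 2 positive, 1 negative pivots.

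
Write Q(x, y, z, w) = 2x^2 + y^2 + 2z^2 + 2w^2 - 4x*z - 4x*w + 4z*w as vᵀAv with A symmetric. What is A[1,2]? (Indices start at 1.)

The coefficient of x·y in Q is 0. For a symmetric A this equals A[1,2] + A[2,1] = 2·A[1,2].
So A[1,2] = 0/2 = 0.

0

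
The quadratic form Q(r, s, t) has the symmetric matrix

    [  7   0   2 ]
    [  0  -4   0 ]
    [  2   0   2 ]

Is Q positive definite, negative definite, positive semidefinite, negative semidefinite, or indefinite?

Row-reducing A symmetrically gives the diagonal entries 7, -4, 10/7.
So there are 2 positive, 1 negative pivots.
Hence Q is indefinite.

indefinite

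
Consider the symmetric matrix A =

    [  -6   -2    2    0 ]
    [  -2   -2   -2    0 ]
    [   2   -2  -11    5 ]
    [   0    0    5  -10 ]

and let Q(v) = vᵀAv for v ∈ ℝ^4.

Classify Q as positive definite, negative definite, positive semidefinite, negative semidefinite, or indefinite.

negative definite

Applying the same elementary operations to the rows and columns of A produces a congruent diagonal matrix with entries -6, -4/3, -5, -5.
That gives 4 negative pivots.
Hence Q is negative definite.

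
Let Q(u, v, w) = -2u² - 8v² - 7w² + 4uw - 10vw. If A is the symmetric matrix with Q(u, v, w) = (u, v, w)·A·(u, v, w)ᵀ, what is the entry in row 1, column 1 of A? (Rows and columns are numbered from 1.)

The coefficient of u² in Q is -2, and that is exactly A[1,1].

-2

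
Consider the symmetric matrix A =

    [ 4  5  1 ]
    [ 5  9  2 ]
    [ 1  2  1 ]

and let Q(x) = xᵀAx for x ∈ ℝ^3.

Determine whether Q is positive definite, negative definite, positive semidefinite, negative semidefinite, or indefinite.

positive definite

Congruent diagonalization of A (simultaneous row and column reduction) yields pivots 4, 11/4, 6/11.
That gives 3 positive pivots.
Hence Q is positive definite.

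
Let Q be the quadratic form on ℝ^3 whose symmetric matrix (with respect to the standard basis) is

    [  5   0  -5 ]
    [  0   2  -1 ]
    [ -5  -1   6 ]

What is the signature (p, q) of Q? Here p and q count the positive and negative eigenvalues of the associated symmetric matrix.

(3, 0)

Row-reducing A symmetrically gives the diagonal entries 5, 2, 1/2.
So there are 3 positive pivots.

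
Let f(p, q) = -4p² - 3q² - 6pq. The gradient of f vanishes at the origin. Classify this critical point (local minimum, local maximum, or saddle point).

local maximum

The Hessian at the origin is H = [[-8, -6], [-6, -6]].
det H = -8·-6 − (-6)² = 12 > 0 and H[1,1] = -8 < 0, so H is negative definite.
Therefore the origin is a local maximum.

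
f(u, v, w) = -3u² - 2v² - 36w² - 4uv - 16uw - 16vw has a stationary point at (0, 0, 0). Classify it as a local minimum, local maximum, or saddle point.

local maximum

The Hessian at the origin is H = [[-6, -4, -16], [-4, -4, -16], [-16, -16, -72]].
Symmetric row and column elimination reduces H to a congruent diagonal form with pivots -6, -4/3, -8.
That gives 3 negative pivots.
H is negative definite, so the origin is a strict local maximum.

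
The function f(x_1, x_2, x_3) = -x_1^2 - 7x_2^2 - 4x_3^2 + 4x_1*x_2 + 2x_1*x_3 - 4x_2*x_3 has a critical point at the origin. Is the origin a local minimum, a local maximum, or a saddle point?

The Hessian at the origin is H = [[-2, 4, 2], [4, -14, -4], [2, -4, -8]].
Row-reducing H symmetrically gives the diagonal entries -2, -6, -6.
Counting signs: 3 negative.
H is negative definite, so the origin is a strict local maximum.

local maximum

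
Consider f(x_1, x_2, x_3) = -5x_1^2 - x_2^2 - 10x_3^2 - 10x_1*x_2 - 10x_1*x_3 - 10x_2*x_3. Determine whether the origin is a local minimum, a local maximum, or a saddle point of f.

The Hessian at the origin is H = [[-10, -10, -10], [-10, -2, -10], [-10, -10, -20]].
Congruent diagonalization of H (simultaneous row and column reduction) yields pivots -10, 8, -10.
So there are 1 positive, 2 negative pivots.
H is indefinite, so the origin is a saddle point.

saddle point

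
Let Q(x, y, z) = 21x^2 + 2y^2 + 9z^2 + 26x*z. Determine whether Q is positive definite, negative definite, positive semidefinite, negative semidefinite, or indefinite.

Write A = [[21, 0, 13], [0, 2, 0], [13, 0, 9]].
An LDLᵀ factorisation of A has diagonal entries 21, 2, 20/21.
Counting signs: 3 positive.
Hence Q is positive definite.

positive definite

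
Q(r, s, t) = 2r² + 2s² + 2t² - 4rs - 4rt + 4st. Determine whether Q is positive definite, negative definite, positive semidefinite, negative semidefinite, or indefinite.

positive semidefinite

The symmetric matrix is A = [[2, -2, -2], [-2, 2, 2], [-2, 2, 2]].
Applying the same elementary operations to the rows and columns of A produces a congruent diagonal matrix with entries 2, 0, 0.
That gives 1 positive, 2 zero pivots.
Hence Q is positive semidefinite.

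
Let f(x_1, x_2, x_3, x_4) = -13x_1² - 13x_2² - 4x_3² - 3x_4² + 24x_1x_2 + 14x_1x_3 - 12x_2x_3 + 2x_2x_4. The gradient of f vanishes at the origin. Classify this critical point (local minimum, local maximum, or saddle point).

The Hessian at the origin is H = [[-26, 24, 14, 0], [24, -26, -12, 2], [14, -12, -8, 0], [0, 2, 0, -6]].
Row-reducing H symmetrically gives the diagonal entries -26, -50/13, -6/25, -4.
That gives 4 negative pivots.
H is negative definite, so the origin is a strict local maximum.

local maximum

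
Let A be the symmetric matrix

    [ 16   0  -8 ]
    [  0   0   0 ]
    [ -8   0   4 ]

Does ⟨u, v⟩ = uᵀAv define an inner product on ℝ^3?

no

Applying the same elementary operations to the rows and columns of A produces a congruent diagonal matrix with entries 16, 0, 0.
Counting signs: 1 positive, 2 zero.
Hence Q is positive semidefinite.
⟨·,·⟩ is an inner product exactly when A is positive definite.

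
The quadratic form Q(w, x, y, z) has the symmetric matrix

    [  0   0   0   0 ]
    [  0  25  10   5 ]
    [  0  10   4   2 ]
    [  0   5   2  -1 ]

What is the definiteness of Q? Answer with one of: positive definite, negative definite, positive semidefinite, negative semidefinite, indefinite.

indefinite

Congruent diagonalization of A (simultaneous row and column reduction) yields pivots 0, 25, 0, -2.
So there are 1 positive, 1 negative, 2 zero pivots.
Hence Q is indefinite.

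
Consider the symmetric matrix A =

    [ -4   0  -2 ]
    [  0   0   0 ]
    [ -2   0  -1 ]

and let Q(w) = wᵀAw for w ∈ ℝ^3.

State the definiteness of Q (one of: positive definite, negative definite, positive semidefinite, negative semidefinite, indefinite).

Row-reducing A symmetrically gives the diagonal entries -4, 0, 0.
So there are 1 negative, 2 zero pivots.
Hence Q is negative semidefinite.

negative semidefinite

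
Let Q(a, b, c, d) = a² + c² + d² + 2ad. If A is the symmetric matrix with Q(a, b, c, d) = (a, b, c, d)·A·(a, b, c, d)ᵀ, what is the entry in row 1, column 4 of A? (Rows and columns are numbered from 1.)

The coefficient of a·d in Q is 2. For a symmetric A this equals A[1,4] + A[4,1] = 2·A[1,4].
So A[1,4] = 2/2 = 1.

1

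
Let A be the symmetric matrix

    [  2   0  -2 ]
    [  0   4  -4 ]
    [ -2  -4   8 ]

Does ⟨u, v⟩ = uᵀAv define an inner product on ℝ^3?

yes

Applying the same elementary operations to the rows and columns of A produces a congruent diagonal matrix with entries 2, 4, 2.
Counting signs: 3 positive.
Hence Q is positive definite.
⟨·,·⟩ is an inner product exactly when A is positive definite.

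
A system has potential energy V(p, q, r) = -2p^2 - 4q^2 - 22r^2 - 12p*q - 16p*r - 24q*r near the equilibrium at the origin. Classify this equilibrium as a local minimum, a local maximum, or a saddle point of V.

The Hessian at the origin is H = [[-4, -12, -16], [-12, -8, -24], [-16, -24, -44]].
Symmetric row and column elimination reduces H to a congruent diagonal form with pivots -4, 28, -4/7.
So there are 1 positive, 2 negative pivots.
H is indefinite, so the origin is a saddle point.

saddle point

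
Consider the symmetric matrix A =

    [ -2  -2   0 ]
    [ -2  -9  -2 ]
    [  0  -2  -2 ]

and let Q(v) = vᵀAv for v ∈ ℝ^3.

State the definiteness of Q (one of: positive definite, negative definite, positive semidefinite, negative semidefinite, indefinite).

negative definite

Leading principal minors: Δ_1 = -2, Δ_2 = 14, Δ_3 = -20.
The signs alternate starting with Δ_1 < 0, so by Sylvester's criterion Q is negative definite.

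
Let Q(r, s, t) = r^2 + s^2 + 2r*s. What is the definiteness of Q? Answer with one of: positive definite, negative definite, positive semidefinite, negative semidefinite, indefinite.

Write A = [[1, 1, 0], [1, 1, 0], [0, 0, 0]].
Symmetric row and column elimination reduces A to a congruent diagonal form with pivots 1, 0, 0.
So there are 1 positive, 2 zero pivots.
Hence Q is positive semidefinite.

positive semidefinite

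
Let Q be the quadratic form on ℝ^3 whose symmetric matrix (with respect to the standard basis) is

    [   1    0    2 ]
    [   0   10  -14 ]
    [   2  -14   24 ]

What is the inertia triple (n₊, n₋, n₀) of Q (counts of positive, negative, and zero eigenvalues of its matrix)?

Applying the same elementary operations to the rows and columns of A produces a congruent diagonal matrix with entries 1, 10, 2/5.
So there are 3 positive pivots.

(3, 0, 0)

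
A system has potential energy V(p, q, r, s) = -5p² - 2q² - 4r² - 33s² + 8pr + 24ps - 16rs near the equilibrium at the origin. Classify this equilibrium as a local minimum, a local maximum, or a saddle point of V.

local maximum

The Hessian at the origin is H = [[-10, 0, 8, 24], [0, -4, 0, 0], [8, 0, -8, -16], [24, 0, -16, -66]].
Applying the same elementary operations to the rows and columns of H produces a congruent diagonal matrix with entries -10, -4, -8/5, -2.
Counting signs: 4 negative.
H is negative definite, so the origin is a strict local maximum.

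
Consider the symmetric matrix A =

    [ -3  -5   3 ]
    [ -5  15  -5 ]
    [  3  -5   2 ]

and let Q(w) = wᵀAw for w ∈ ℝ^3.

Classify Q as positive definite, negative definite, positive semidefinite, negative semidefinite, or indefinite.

An LDLᵀ factorisation of A has diagonal entries -3, 70/3, 5/7.
Counting signs: 2 positive, 1 negative.
Hence Q is indefinite.

indefinite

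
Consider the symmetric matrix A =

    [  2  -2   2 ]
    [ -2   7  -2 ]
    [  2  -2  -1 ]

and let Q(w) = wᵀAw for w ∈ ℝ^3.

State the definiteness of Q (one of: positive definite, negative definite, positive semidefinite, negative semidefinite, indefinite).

An LDLᵀ factorisation of A has diagonal entries 2, 5, -3.
Counting signs: 2 positive, 1 negative.
Hence Q is indefinite.

indefinite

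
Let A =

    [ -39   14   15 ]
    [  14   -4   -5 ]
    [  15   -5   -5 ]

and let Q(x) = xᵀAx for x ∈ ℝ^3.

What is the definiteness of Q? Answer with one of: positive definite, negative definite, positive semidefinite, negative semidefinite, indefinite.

indefinite

Symmetric row and column elimination reduces A to a congruent diagonal form with pivots -39, 40/39, 5/8.
So there are 2 positive, 1 negative pivots.
Hence Q is indefinite.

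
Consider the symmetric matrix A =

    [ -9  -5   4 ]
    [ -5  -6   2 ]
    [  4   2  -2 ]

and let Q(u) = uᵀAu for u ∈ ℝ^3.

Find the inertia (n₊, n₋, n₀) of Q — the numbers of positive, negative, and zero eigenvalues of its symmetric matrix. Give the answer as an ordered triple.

Applying the same elementary operations to the rows and columns of A produces a congruent diagonal matrix with entries -9, -29/9, -6/29.
Counting signs: 3 negative.

(0, 3, 0)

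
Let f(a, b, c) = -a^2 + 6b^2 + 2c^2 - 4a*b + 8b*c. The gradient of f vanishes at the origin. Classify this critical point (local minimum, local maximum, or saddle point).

The Hessian at the origin is H = [[-2, -4, 0], [-4, 12, 8], [0, 8, 4]].
Congruent diagonalization of H (simultaneous row and column reduction) yields pivots -2, 20, 4/5.
Counting signs: 2 positive, 1 negative.
H is indefinite, so the origin is a saddle point.

saddle point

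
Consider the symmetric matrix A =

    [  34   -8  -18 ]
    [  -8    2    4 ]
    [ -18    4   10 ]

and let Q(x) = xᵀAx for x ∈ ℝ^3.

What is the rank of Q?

2

Symmetric row and column elimination reduces A to a congruent diagonal form with pivots 34, 2/17, 0.
Counting signs: 2 positive, 1 zero.
The rank is the number of nonzero pivots: 2.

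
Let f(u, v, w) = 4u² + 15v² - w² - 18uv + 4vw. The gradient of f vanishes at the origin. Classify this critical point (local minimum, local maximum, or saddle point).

saddle point

The Hessian at the origin is H = [[8, -18, 0], [-18, 30, 4], [0, 4, -2]].
Congruent diagonalization of H (simultaneous row and column reduction) yields pivots 8, -21/2, -10/21.
That gives 1 positive, 2 negative pivots.
H is indefinite, so the origin is a saddle point.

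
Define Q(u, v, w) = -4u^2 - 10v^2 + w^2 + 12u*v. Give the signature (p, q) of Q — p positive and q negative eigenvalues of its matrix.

(1, 2)

The symmetric matrix is A = [[-4, 6, 0], [6, -10, 0], [0, 0, 1]].
Applying the same elementary operations to the rows and columns of A produces a congruent diagonal matrix with entries -4, -1, 1.
That gives 1 positive, 2 negative pivots.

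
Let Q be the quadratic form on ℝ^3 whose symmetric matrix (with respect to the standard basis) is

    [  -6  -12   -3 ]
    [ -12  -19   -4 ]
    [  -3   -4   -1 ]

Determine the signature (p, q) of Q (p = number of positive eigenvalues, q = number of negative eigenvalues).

Congruent diagonalization of A (simultaneous row and column reduction) yields pivots -6, 5, -3/10.
That gives 1 positive, 2 negative pivots.

(1, 2)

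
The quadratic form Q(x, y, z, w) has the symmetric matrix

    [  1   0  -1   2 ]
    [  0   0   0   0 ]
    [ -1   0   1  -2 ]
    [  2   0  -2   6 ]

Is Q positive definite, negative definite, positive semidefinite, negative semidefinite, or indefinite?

Applying the same elementary operations to the rows and columns of A produces a congruent diagonal matrix with entries 1, 0, 0, 2.
That gives 2 positive, 2 zero pivots.
Hence Q is positive semidefinite.

positive semidefinite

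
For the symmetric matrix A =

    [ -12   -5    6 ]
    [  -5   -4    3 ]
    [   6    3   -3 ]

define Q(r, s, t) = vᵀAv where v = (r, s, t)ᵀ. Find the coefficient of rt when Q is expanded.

12

The coefficient of rt is A[1,3] + A[3,1] = 2·6 = 12.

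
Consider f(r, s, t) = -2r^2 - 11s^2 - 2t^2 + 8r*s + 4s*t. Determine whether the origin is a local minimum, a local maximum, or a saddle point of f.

local maximum

The Hessian at the origin is H = [[-4, 8, 0], [8, -22, 4], [0, 4, -4]].
Applying the same elementary operations to the rows and columns of H produces a congruent diagonal matrix with entries -4, -6, -4/3.
Counting signs: 3 negative.
H is negative definite, so the origin is a strict local maximum.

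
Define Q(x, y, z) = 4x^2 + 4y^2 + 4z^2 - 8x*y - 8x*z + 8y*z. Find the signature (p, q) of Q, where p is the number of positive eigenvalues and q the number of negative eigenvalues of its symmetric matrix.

(1, 0)

Write A = [[4, -4, -4], [-4, 4, 4], [-4, 4, 4]].
Applying the same elementary operations to the rows and columns of A produces a congruent diagonal matrix with entries 4, 0, 0.
So there are 1 positive, 2 zero pivots.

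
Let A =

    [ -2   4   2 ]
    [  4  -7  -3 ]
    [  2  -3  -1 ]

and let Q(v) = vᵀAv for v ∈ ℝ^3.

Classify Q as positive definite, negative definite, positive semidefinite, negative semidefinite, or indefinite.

indefinite

Row-reducing A symmetrically gives the diagonal entries -2, 1, 0.
So there are 1 positive, 1 negative, 1 zero pivots.
Hence Q is indefinite.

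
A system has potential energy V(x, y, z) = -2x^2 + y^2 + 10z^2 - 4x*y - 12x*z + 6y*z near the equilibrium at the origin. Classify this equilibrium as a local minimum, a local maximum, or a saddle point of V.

The Hessian at the origin is H = [[-4, -4, -12], [-4, 2, 6], [-12, 6, 20]].
Row-reducing H symmetrically gives the diagonal entries -4, 6, 2.
So there are 2 positive, 1 negative pivots.
H is indefinite, so the origin is a saddle point.

saddle point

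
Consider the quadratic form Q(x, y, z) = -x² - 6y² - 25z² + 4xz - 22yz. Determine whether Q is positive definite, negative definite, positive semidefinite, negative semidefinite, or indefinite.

negative definite

The associated matrix is A = [[-1, 0, 2], [0, -6, -11], [2, -11, -25]].
Symmetric row and column elimination reduces A to a congruent diagonal form with pivots -1, -6, -5/6.
So there are 3 negative pivots.
Hence Q is negative definite.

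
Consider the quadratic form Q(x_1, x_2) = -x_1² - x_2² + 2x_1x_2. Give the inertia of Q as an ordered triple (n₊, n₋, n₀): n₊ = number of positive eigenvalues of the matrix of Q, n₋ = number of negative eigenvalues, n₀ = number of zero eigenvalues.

(0, 1, 1)

The associated matrix is A = [[-1, 1], [1, -1]].
Congruent diagonalization of A (simultaneous row and column reduction) yields pivots -1, 0.
That gives 1 negative, 1 zero pivots.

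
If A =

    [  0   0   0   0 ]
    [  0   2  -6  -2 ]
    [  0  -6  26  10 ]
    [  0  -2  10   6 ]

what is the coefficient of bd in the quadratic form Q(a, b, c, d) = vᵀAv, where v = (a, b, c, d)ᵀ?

The coefficient of bd is A[2,4] + A[4,2] = 2·(-2) = -4.

-4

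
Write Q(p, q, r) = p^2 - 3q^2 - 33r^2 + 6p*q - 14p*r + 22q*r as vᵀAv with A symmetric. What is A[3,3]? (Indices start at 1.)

The coefficient of r^2 in Q is -33, and that is exactly A[3,3].

-33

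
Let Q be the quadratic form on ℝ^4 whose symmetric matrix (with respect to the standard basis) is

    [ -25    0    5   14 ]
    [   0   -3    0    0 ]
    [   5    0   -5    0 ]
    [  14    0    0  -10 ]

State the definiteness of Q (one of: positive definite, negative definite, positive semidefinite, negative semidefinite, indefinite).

negative definite

Leading principal minors: Δ_1 = -25, Δ_2 = 75, Δ_3 = -300, Δ_4 = 60.
The signs alternate starting with Δ_1 < 0, so by Sylvester's criterion Q is negative definite.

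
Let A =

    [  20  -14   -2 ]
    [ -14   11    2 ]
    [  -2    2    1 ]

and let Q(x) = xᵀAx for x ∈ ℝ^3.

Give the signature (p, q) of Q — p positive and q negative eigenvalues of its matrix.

(3, 0)

Applying the same elementary operations to the rows and columns of A produces a congruent diagonal matrix with entries 20, 6/5, 1/2.
That gives 3 positive pivots.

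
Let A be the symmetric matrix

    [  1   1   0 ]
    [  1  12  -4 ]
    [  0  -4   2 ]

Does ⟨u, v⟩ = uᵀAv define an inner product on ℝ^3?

yes

Applying the same elementary operations to the rows and columns of A produces a congruent diagonal matrix with entries 1, 11, 6/11.
So there are 3 positive pivots.
Hence Q is positive definite.
⟨·,·⟩ is an inner product exactly when A is positive definite.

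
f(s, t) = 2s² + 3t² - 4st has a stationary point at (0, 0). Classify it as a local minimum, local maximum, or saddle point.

local minimum

The Hessian at the origin is H = [[4, -4], [-4, 6]].
det H = 4·6 − (-4)² = 8 > 0 and H[1,1] = 4 > 0, so H is positive definite.
Therefore the origin is a local minimum.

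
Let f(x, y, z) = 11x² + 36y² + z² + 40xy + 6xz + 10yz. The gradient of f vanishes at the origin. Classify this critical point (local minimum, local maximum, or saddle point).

saddle point

The Hessian at the origin is H = [[22, 40, 6], [40, 72, 10], [6, 10, 2]].
Symmetric row and column elimination reduces H to a congruent diagonal form with pivots 22, -8/11, 3/2.
Counting signs: 2 positive, 1 negative.
H is indefinite, so the origin is a saddle point.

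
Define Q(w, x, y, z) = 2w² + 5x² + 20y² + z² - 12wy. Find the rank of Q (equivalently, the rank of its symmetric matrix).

Write A = [[2, 0, -6, 0], [0, 5, 0, 0], [-6, 0, 20, 0], [0, 0, 0, 1]].
Row-reducing A symmetrically gives the diagonal entries 2, 5, 2, 1.
Counting signs: 4 positive.
The rank is the number of nonzero pivots: 4.

4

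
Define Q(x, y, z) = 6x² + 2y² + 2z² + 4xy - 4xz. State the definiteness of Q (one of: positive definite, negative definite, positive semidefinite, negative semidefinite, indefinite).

The symmetric matrix of Q is A = [[6, 2, -2], [2, 2, 0], [-2, 0, 2]].
Leading principal minors: Δ_1 = 6, Δ_2 = 8, Δ_3 = 8.
All leading principal minors are positive, so by Sylvester's criterion Q is positive definite.

positive definite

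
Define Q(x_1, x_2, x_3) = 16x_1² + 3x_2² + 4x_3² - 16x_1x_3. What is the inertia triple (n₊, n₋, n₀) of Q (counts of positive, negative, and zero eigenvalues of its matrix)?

Write A = [[16, 0, -8], [0, 3, 0], [-8, 0, 4]].
Symmetric row and column elimination reduces A to a congruent diagonal form with pivots 16, 3, 0.
So there are 2 positive, 1 zero pivots.

(2, 0, 1)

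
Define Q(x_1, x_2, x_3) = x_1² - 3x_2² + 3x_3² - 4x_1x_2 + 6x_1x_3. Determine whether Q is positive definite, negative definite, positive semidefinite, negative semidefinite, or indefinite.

indefinite

Write A = [[1, -2, 3], [-2, -3, 0], [3, 0, 3]].
An LDLᵀ factorisation of A has diagonal entries 1, -7, -6/7.
So there are 1 positive, 2 negative pivots.
Hence Q is indefinite.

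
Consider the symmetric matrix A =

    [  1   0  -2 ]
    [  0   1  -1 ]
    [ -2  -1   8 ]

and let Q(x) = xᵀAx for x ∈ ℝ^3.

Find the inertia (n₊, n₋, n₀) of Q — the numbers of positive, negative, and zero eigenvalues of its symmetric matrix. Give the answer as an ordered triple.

Congruent diagonalization of A (simultaneous row and column reduction) yields pivots 1, 1, 3.
Counting signs: 3 positive.

(3, 0, 0)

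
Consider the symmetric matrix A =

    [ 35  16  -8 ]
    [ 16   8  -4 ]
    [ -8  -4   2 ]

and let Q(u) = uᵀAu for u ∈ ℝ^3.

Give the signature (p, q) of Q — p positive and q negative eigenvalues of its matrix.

(2, 0)

Congruent diagonalization of A (simultaneous row and column reduction) yields pivots 35, 24/35, 0.
Counting signs: 2 positive, 1 zero.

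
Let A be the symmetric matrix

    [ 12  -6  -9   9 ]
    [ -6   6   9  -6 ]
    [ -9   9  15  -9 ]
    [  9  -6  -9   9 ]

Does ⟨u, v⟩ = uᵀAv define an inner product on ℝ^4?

yes

Row-reducing A symmetrically gives the diagonal entries 12, 3, 3/2, 3/2.
Counting signs: 4 positive.
Hence Q is positive definite.
⟨·,·⟩ is an inner product exactly when A is positive definite.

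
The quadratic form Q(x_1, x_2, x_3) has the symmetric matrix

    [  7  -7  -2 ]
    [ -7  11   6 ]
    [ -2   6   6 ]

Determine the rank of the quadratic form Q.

An LDLᵀ factorisation of A has diagonal entries 7, 4, 10/7.
So there are 3 positive pivots.
The rank is the number of nonzero pivots: 3.

3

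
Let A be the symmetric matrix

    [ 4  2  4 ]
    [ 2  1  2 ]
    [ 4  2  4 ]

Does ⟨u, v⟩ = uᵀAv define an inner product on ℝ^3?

no

Row-reducing A symmetrically gives the diagonal entries 4, 0, 0.
That gives 1 positive, 2 zero pivots.
Hence Q is positive semidefinite.
⟨·,·⟩ is an inner product exactly when A is positive definite.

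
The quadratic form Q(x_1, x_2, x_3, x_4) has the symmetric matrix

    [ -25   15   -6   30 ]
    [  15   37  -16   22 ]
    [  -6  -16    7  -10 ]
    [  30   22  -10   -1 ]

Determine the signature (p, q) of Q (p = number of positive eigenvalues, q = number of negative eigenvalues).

An LDLᵀ factorisation of A has diagonal entries -25, 46, 51/575, -1/17.
Counting signs: 2 positive, 2 negative.

(2, 2)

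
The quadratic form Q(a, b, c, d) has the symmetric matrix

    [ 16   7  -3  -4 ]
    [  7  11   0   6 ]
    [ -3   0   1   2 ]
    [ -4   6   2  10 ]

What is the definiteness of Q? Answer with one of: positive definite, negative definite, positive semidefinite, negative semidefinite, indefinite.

positive definite

Congruent diagonalization of A (simultaneous row and column reduction) yields pivots 16, 127/16, 28/127, 10/7.
Counting signs: 4 positive.
Hence Q is positive definite.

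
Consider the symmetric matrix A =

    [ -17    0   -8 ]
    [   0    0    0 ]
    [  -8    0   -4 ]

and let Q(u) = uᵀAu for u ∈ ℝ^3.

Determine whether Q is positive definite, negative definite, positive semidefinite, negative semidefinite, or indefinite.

Congruent diagonalization of A (simultaneous row and column reduction) yields pivots -17, 0, -4/17.
So there are 2 negative, 1 zero pivots.
Hence Q is negative semidefinite.

negative semidefinite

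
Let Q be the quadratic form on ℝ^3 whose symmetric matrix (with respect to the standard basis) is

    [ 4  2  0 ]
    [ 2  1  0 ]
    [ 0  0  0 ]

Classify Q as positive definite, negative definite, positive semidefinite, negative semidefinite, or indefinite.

Congruent diagonalization of A (simultaneous row and column reduction) yields pivots 4, 0, 0.
That gives 1 positive, 2 zero pivots.
Hence Q is positive semidefinite.

positive semidefinite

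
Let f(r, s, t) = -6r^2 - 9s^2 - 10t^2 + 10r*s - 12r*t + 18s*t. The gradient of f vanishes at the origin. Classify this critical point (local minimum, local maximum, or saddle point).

local maximum

The Hessian at the origin is H = [[-12, 10, -12], [10, -18, 18], [-12, 18, -20]].
Symmetric row and column elimination reduces H to a congruent diagonal form with pivots -12, -29/3, -40/29.
Counting signs: 3 negative.
H is negative definite, so the origin is a strict local maximum.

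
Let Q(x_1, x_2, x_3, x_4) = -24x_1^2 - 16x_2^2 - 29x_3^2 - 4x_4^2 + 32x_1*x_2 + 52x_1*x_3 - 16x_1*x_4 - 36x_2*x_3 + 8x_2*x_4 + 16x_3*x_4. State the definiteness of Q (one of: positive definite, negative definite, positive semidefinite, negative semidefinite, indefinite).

negative definite

Write A = [[-24, 16, 26, -8], [16, -16, -18, 4], [26, -18, -29, 8], [-8, 4, 8, -4]].
Symmetric row and column elimination reduces A to a congruent diagonal form with pivots -24, -16/3, -3/4, -2/3.
So there are 4 negative pivots.
Hence Q is negative definite.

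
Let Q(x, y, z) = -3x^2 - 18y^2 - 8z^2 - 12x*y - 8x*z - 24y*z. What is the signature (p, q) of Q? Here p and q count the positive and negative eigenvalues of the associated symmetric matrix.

(0, 2)

Write A = [[-3, -6, -4], [-6, -18, -12], [-4, -12, -8]].
Symmetric row and column elimination reduces A to a congruent diagonal form with pivots -3, -6, 0.
So there are 2 negative, 1 zero pivots.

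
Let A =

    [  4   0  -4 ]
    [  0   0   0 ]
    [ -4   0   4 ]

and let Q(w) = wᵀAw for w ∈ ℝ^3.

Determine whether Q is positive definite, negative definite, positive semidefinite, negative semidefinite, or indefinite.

positive semidefinite

Symmetric row and column elimination reduces A to a congruent diagonal form with pivots 4, 0, 0.
That gives 1 positive, 2 zero pivots.
Hence Q is positive semidefinite.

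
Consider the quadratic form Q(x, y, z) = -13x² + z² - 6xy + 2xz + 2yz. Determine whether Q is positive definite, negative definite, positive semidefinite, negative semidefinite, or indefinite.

indefinite

The associated matrix is A = [[-13, -3, 1], [-3, 0, 1], [1, 1, 1]].
Applying the same elementary operations to the rows and columns of A produces a congruent diagonal matrix with entries -13, 9/13, 2/9.
That gives 2 positive, 1 negative pivots.
Hence Q is indefinite.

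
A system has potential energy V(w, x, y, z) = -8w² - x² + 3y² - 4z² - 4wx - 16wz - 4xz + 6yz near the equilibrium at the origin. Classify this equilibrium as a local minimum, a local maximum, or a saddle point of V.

The Hessian at the origin is H = [[-16, -4, 0, -16], [-4, -2, 0, -4], [0, 0, 6, 6], [-16, -4, 6, -8]].
Symmetric row and column elimination reduces H to a congruent diagonal form with pivots -16, -1, 6, 2.
That gives 2 positive, 2 negative pivots.
H is indefinite, so the origin is a saddle point.

saddle point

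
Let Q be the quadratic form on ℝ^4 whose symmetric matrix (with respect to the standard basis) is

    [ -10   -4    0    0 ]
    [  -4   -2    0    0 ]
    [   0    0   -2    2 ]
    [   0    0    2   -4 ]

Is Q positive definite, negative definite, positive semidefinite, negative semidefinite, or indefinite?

An LDLᵀ factorisation of A has diagonal entries -10, -2/5, -2, -2.
So there are 4 negative pivots.
Hence Q is negative definite.

negative definite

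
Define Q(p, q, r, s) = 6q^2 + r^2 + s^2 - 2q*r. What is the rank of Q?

Write A = [[0, 0, 0, 0], [0, 6, -1, 0], [0, -1, 1, 0], [0, 0, 0, 1]].
Applying the same elementary operations to the rows and columns of A produces a congruent diagonal matrix with entries 0, 6, 5/6, 1.
Counting signs: 3 positive, 1 zero.
The rank is the number of nonzero pivots: 3.

3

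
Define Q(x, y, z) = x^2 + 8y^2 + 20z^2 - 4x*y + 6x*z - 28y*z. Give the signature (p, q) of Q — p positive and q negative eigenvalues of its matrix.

The associated matrix is A = [[1, -2, 3], [-2, 8, -14], [3, -14, 20]].
Symmetric row and column elimination reduces A to a congruent diagonal form with pivots 1, 4, -5.
That gives 2 positive, 1 negative pivots.

(2, 1)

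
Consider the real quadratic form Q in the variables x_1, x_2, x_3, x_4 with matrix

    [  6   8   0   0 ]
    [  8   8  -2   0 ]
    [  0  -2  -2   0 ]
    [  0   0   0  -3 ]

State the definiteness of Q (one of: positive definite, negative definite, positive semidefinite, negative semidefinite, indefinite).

indefinite

Applying the same elementary operations to the rows and columns of A produces a congruent diagonal matrix with entries 6, -8/3, -1/2, -3.
Counting signs: 1 positive, 3 negative.
Hence Q is indefinite.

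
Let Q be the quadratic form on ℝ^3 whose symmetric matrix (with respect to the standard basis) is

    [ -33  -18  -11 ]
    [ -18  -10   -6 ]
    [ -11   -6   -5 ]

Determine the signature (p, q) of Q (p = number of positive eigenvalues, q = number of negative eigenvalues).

(0, 3)

Applying the same elementary operations to the rows and columns of A produces a congruent diagonal matrix with entries -33, -2/11, -4/3.
That gives 3 negative pivots.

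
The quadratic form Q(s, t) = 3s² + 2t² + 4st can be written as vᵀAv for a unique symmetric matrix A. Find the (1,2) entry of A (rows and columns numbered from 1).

The coefficient of s·t in Q is 4. For a symmetric A this equals A[1,2] + A[2,1] = 2·A[1,2].
So A[1,2] = 4/2 = 2.

2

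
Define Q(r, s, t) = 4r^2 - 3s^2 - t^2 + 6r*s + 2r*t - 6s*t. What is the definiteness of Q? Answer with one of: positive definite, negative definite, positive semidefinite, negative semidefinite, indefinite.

indefinite

The symmetric matrix is A = [[4, 3, 1], [3, -3, -3], [1, -3, -1]].
Row-reducing A symmetrically gives the diagonal entries 4, -21/4, 10/7.
So there are 2 positive, 1 negative pivots.
Hence Q is indefinite.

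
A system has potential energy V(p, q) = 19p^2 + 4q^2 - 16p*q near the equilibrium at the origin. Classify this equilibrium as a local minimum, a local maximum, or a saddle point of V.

local minimum

The Hessian at the origin is H = [[38, -16], [-16, 8]].
det H = 38·8 − (-16)² = 48 > 0 and H[1,1] = 38 > 0, so H is positive definite.
Therefore the origin is a local minimum.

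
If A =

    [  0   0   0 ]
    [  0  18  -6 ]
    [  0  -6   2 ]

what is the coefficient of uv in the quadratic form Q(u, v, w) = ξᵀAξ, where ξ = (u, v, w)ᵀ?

0

The coefficient of uv is A[1,2] + A[2,1] = 2·0 = 0.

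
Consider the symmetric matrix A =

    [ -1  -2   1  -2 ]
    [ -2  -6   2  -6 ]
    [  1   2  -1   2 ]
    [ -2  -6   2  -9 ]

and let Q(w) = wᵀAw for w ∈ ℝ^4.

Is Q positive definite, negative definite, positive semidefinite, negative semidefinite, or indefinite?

Row-reducing A symmetrically gives the diagonal entries -1, -2, 0, -3.
That gives 3 negative, 1 zero pivots.
Hence Q is negative semidefinite.

negative semidefinite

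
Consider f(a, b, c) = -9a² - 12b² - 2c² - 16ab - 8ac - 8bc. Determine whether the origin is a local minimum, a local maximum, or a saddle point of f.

local maximum

The Hessian at the origin is H = [[-18, -16, -8], [-16, -24, -8], [-8, -8, -4]].
Row-reducing H symmetrically gives the diagonal entries -18, -88/9, -4/11.
So there are 3 negative pivots.
H is negative definite, so the origin is a strict local maximum.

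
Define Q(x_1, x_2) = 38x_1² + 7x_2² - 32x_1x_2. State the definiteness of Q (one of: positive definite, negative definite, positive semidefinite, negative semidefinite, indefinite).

positive definite

The symmetric matrix of Q is A = [[38, -16], [-16, 7]].
Leading principal minors: Δ_1 = 38, Δ_2 = 10.
All leading principal minors are positive, so by Sylvester's criterion Q is positive definite.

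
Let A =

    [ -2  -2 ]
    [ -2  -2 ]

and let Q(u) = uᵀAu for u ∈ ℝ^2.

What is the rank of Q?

1

Row-reducing A symmetrically gives the diagonal entries -2, 0.
So there are 1 negative, 1 zero pivots.
The rank is the number of nonzero pivots: 1.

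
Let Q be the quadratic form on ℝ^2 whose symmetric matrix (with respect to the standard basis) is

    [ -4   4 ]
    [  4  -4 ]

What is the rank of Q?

Row-reducing A symmetrically gives the diagonal entries -4, 0.
That gives 1 negative, 1 zero pivots.
The rank is the number of nonzero pivots: 1.

1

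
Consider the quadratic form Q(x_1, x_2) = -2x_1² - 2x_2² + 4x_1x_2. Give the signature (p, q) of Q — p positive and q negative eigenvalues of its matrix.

(0, 1)

The associated matrix is A = [[-2, 2], [2, -2]].
Applying the same elementary operations to the rows and columns of A produces a congruent diagonal matrix with entries -2, 0.
That gives 1 negative, 1 zero pivots.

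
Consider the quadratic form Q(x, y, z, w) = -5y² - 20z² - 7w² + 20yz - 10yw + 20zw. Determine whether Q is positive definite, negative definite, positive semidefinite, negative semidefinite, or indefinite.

The associated matrix is A = [[0, 0, 0, 0], [0, -5, 10, -5], [0, 10, -20, 10], [0, -5, 10, -7]].
Row-reducing A symmetrically gives the diagonal entries 0, -5, 0, -2.
That gives 2 negative, 2 zero pivots.
Hence Q is negative semidefinite.

negative semidefinite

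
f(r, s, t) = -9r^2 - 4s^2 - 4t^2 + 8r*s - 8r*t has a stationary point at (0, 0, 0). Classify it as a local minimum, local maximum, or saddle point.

The Hessian at the origin is H = [[-18, 8, -8], [8, -8, 0], [-8, 0, -8]].
An LDLᵀ factorisation of H has diagonal entries -18, -40/9, -8/5.
That gives 3 negative pivots.
H is negative definite, so the origin is a strict local maximum.

local maximum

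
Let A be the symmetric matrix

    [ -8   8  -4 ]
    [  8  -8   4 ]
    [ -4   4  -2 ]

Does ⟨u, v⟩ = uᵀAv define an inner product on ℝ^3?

Symmetric row and column elimination reduces A to a congruent diagonal form with pivots -8, 0, 0.
That gives 1 negative, 2 zero pivots.
Hence Q is negative semidefinite.
⟨·,·⟩ is an inner product exactly when A is positive definite.

no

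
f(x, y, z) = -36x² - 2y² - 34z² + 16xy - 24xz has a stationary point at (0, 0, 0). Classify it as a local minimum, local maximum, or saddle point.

saddle point

The Hessian at the origin is H = [[-72, 16, -24], [16, -4, 0], [-24, 0, -68]].
Row-reducing H symmetrically gives the diagonal entries -72, -4/9, 4.
So there are 1 positive, 2 negative pivots.
H is indefinite, so the origin is a saddle point.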